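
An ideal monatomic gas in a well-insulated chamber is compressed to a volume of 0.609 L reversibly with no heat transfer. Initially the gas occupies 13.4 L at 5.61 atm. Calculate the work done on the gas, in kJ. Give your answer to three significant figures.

γ = 5/3 for a monatomic ideal gas.
P₂ = P₁(V₁/V₂)^γ = 5.61×(13.4/0.609)^(5/3) = 969.3 atm.
For a reversible adiabat, W_by_gas = (P₁V₁ − P₂V₂)/(γ−1).
W_by = (568400×0.0134 − 9.821×10^7×0.000609) / (2/3) = -78290 J.
W_on_gas = −W_by = 78290 J.

W ≈ 78.3 kJ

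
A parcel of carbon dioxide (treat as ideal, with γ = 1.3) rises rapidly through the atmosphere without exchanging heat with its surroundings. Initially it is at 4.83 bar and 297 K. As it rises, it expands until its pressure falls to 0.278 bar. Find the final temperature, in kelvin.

T₂ ≈ 154 K

Adiabatic: T₂/T₁ = (P₂/P₁)^((γ−1)/γ).
T₂ = 297 × (0.278/4.83)^(0.231) = 153.7 K.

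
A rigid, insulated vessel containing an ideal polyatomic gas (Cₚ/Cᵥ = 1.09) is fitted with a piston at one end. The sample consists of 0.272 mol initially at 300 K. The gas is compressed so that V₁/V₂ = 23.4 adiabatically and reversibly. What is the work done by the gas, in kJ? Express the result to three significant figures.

W ≈ -2.47 kJ

For a reversible adiabat TV^(γ−1) is constant, so T₂ = T₁ (V₁/V₂)^(γ−1).
T₂ = 300 × 23.4^(0.09) = 398.4 K.
Q = 0, so ΔU = W_on_gas = nCᵥΔT with Cᵥ = R/(γ−1) = 92.38 J/(mol·K).
ΔU = 0.272 × 92.38 × (398.4 − 300) = 2473 J.
Work done by the gas = −ΔU = -2473 J.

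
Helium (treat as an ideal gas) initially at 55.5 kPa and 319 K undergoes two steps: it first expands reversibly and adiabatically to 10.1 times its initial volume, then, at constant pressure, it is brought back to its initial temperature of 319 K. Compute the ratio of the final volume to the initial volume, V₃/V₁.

For a monatomic ideal gas γ = 5/3.
Adiabatic step: V₂/V₁ = 10.1; T₂ = T₁·(1/10.1)^(2/3) = 68.27 K.
Isobaric step: V₃/V₂ = T₃/T₂ = 319/68.27.
V₃/V₁ = (V₂/V₁)(V₃/V₂) = 10.1 × (319/68.27) = 47.19.

V₃/V₁ ≈ 47.2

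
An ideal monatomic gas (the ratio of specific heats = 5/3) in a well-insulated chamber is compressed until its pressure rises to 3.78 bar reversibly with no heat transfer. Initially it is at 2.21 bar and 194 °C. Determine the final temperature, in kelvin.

Along an adiabat T P^((1−γ)/γ) is constant, so T₂ = T₁ (P₂/P₁)^((γ−1)/γ).
T₁ = 194 °C = 467.1 K.
T₂ = 467.1 × (3.78/2.21)^(2/5) = 579 K.

T₂ ≈ 579 K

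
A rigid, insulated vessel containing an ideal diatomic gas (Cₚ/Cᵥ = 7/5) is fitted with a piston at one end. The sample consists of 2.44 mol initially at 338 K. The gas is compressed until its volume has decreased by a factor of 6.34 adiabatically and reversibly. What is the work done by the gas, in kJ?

Adiabatic: T₁V₁^(γ−1) = T₂V₂^(γ−1) ⇒ T₂ = T₁ (V₁/V₂)^(γ−1).
T₂ = 338 × 6.34^(2/5) = 707.5 K.
Q = 0, so ΔU = W_on_gas = nCᵥΔT with Cᵥ = R/(γ−1) = 20.79 J/(mol·K).
ΔU = 2.44 × 20.79 × (707.5 − 338) = 18740 J.
Work done by the gas = −ΔU = -18740 J.

W ≈ -18.7 kJ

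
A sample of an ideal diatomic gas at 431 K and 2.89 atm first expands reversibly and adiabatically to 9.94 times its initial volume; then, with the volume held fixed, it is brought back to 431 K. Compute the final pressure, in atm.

P₃ ≈ 0.291 atm

For a diatomic ideal gas γ = 7/5.
Adiabatic step (PV^γ = const): P₂ = 2.89×(1/9.94)^(7/5) = 0.116 atm; T₂ = 431×(1/9.94)^(2/5) = 172 K.
Isochoric: P₃ = P₂(T₃/T₂) = 0.116 × (431/172) = 0.2907 atm.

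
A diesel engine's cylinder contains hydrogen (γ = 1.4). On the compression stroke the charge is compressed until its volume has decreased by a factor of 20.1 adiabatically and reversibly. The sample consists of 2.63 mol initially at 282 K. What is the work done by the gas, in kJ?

W ≈ -35.8 kJ

For a reversible adiabat TV^(γ−1) is constant, so T₂ = T₁ (V₁/V₂)^(γ−1).
T₂ = 282 × 20.1^(0.4) = 936.5 K.
Q = 0, so ΔU = W_on_gas = nCᵥΔT with Cᵥ = R/(γ−1) = 20.79 J/(mol·K).
ΔU = 2.63 × 20.79 × (936.5 − 282) = 35780 J.
Work done by the gas = −ΔU = -35780 J.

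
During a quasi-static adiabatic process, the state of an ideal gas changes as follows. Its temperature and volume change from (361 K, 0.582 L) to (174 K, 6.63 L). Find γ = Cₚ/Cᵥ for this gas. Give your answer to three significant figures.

γ ≈ 1.30

TV^(γ−1) = const ⇒ γ − 1 = ln(T₂/T₁) / ln(V₁/V₂).
γ = 1 + ln(174/361) / ln(0.582/6.63) = 1.3.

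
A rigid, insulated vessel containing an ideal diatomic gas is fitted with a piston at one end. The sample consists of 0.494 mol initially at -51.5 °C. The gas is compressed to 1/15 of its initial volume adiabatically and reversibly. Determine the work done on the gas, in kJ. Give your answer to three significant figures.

W ≈ 4.45 kJ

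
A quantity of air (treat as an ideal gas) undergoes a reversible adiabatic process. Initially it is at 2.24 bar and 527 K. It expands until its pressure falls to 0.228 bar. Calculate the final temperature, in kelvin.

Along an adiabat T P^((1−γ)/γ) is constant, so T₂ = T₁ (P₂/P₁)^((γ−1)/γ).
For a diatomic ideal gas γ = 7/5, so (γ−1)/γ = 2/7.
T₂ = 527 × (0.228/2.24)^(2/7) = 274.3 K.

T₂ ≈ 274 K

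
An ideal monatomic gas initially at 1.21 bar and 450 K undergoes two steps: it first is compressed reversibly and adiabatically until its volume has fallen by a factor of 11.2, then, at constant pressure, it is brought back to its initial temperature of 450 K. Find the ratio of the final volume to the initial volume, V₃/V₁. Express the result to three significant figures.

V₃/V₁ ≈ 0.0178

For a monatomic ideal gas γ = 5/3.
Adiabatic step: V₂/V₁ = 0.08929; T₂ = T₁·11.2^(2/3) = 2253 K.
Isobaric step: V₃/V₂ = T₃/T₂ = 450/2253.
V₃/V₁ = (V₂/V₁)(V₃/V₂) = 0.08929 × (450/2253) = 0.01784.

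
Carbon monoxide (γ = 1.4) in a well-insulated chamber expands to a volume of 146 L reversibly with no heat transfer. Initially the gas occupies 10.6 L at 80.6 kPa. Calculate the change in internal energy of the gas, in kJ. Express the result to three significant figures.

P₂ = P₁(V₁/V₂)^γ = 80.6×(10.6/146)^(1.4) = 2.05 kPa.
For a reversible adiabat, W_by_gas = (P₁V₁ − P₂V₂)/(γ−1).
W_by = (80600×0.0106 − 2050×0.146) / (0.4) = 1388 J.
Q = 0 ⇒ ΔU = −W_by = -1388 J.

ΔU ≈ -1.39 kJ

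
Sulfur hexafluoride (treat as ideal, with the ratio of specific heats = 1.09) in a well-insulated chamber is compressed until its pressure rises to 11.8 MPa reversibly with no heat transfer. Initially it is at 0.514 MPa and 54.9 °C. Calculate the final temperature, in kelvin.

Adiabatic: T₂/T₁ = (P₂/P₁)^((γ−1)/γ).
T₁ = 54.9 °C = 328 K.
T₂ = 328 × (11.8/0.514)^(0.0826) = 424.9 K.

T₂ ≈ 425 K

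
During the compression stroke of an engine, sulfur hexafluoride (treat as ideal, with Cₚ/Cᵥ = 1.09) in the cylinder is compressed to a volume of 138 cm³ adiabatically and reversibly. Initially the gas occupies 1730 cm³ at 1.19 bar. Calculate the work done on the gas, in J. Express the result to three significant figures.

W ≈ 585 J

P₂ = P₁(V₁/V₂)^γ = 1.19×(1730/138)^(1.09) = 18.73 bar.
For a reversible adiabat, W_by_gas = (P₁V₁ − P₂V₂)/(γ−1).
W_by = (119000×0.00173 − 1.873×10^6×0.000138) / (0.09) = -584.6 J.
W_on_gas = −W_by = 584.6 J.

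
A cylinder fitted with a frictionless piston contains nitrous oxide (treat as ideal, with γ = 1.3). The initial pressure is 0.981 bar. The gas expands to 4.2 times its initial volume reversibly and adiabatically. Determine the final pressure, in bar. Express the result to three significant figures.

Since PV^γ is constant along a reversible adiabat, P₂ = P₁ (V₁/V₂)^γ.
P₂ = 0.981 × (1/4.2)^(1.3) = 0.1519 bar.

P₂ ≈ 0.152 bar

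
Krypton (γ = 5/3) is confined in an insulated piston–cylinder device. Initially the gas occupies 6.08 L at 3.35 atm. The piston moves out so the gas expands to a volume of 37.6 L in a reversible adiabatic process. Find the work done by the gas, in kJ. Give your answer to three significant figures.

W ≈ 2.18 kJ

P₂ = P₁(V₁/V₂)^γ = 3.35×(6.08/37.6)^(5/3) = 0.1608 atm.
For a reversible adiabat, W_by_gas = (P₁V₁ − P₂V₂)/(γ−1).
W_by = (339400×0.00608 − 16290×0.0376) / (2/3) = 2177 J.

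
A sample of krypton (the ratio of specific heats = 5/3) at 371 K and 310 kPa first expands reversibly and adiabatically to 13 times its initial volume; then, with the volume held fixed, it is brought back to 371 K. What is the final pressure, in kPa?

P₃ ≈ 23.8 kPa

Adiabatic step (PV^γ = const): P₂ = 310×(1/13)^(5/3) = 4.313 kPa; T₂ = 371×(1/13)^(2/3) = 67.1 K.
Isochoric: P₃ = P₂(T₃/T₂) = 4.313 × (371/67.1) = 23.85 kPa.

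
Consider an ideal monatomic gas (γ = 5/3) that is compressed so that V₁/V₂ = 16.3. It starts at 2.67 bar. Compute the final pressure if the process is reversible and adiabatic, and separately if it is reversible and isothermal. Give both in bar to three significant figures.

adiabatic: 280 bar; isothermal: 43.5 bar

Isothermal: P₂ = P₁(V₁/V₂) = 2.67×16.3 = 43.52 bar.
Adiabatic: P₂ = P₁(V₁/V₂)^γ = 2.67×16.3^(5/3) = 279.8 bar.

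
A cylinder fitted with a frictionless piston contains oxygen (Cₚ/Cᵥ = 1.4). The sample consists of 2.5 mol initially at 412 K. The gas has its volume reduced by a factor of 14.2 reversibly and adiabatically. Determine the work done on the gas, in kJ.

W ≈ 40.5 kJ

For a reversible adiabat TV^(γ−1) is constant, so T₂ = T₁ (V₁/V₂)^(γ−1).
T₂ = 412 × 14.2^(0.4) = 1191 K.
Q = 0, so ΔU = W_on_gas = nCᵥΔT with Cᵥ = R/(γ−1) = 20.79 J/(mol·K).
ΔU = 2.5 × 20.79 × (1191 − 412) = 40460 J.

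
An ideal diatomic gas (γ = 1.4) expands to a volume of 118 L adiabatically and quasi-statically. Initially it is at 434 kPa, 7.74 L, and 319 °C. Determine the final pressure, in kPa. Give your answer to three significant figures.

P₂ ≈ 9.57 kPa

Adiabatic: P₁V₁^γ = P₂V₂^γ ⇒ P₂ = P₁ (V₁/V₂)^γ.
P₂ = 434 × (7.74/118)^(1.4) = 9.574 kPa.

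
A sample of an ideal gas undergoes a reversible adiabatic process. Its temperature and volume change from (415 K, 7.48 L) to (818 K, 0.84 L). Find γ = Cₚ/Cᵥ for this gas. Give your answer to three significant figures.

TV^(γ−1) = const ⇒ γ − 1 = ln(T₂/T₁) / ln(V₁/V₂).
γ = 1 + ln(818/415) / ln(7.48/0.84) = 1.31.

γ ≈ 1.31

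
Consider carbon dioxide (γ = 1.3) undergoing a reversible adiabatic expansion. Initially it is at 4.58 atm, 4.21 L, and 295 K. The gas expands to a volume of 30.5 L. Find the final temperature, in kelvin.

For a reversible adiabat TV^(γ−1) is constant, so T₂ = T₁ (V₁/V₂)^(γ−1).
T₂ = 295 × (4.21/30.5)^(0.3) = 162.9 K.

T₂ ≈ 163 K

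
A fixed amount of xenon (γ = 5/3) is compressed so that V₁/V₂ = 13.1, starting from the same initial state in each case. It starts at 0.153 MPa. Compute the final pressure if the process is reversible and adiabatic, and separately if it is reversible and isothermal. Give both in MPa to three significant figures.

Isothermal: P₂ = P₁(V₁/V₂) = 0.153×13.1 = 2.004 MPa.
Adiabatic: P₂ = P₁(V₁/V₂)^γ = 0.153×13.1^(5/3) = 11.14 MPa.

adiabatic: 11.1 MPa; isothermal: 2.00 MPa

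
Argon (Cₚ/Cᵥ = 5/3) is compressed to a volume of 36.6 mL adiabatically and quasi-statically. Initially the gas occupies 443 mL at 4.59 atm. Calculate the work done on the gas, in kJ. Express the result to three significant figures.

W ≈ 1.32 kJ

P₂ = P₁(V₁/V₂)^γ = 4.59×(443/36.6)^(5/3) = 292.9 atm.
For a reversible adiabat, W_by_gas = (P₁V₁ − P₂V₂)/(γ−1).
W_by = (465100×0.000443 − 2.968×10^7×3.66×10^-5) / (2/3) = -1320 J.
W_on_gas = −W_by = 1320 J.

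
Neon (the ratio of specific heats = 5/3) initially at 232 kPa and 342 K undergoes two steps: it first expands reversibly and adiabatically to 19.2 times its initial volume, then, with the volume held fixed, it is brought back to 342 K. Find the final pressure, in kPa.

P₃ ≈ 12.1 kPa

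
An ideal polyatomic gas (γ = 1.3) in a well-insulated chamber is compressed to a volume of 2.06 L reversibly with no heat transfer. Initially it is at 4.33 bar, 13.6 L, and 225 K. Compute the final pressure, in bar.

P₂ ≈ 50.4 bar

Adiabatic: P₁V₁^γ = P₂V₂^γ ⇒ P₂ = P₁ (V₁/V₂)^γ.
P₂ = 4.33 × (13.6/2.06)^(1.3) = 50.36 bar.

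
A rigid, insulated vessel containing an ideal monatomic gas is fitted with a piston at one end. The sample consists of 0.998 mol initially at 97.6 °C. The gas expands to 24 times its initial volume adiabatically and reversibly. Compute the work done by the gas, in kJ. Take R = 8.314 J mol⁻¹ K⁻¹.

W ≈ 4.06 kJ

Adiabatic: T₁V₁^(γ−1) = T₂V₂^(γ−1) ⇒ T₂ = T₁ (V₁/V₂)^(γ−1).
γ = 5/3 for a monatomic ideal gas, so γ−1 = 2/3.
T₁ = 97.6 °C = 370.8 K.
T₂ = 370.8 × (1/24)^(2/3) = 44.56 K.
Q = 0, so ΔU = W_on_gas = nCᵥΔT with Cᵥ = R/(γ−1) = 12.47 J/(mol·K).
ΔU = 0.998 × 12.47 × (44.56 − 370.8) = -4060 J.
Work done by the gas = −ΔU = 4060 J.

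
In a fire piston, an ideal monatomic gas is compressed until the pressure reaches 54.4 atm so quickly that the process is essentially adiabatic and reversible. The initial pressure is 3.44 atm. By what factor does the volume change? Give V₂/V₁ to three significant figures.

V₂/V₁ ≈ 0.191

From PV^γ = const, V₂/V₁ = (P₁/P₂)^(1/γ).
For a monatomic ideal gas γ = 5/3.
V₂/V₁ = (3.44/54.4)^(3/5) = 0.1908.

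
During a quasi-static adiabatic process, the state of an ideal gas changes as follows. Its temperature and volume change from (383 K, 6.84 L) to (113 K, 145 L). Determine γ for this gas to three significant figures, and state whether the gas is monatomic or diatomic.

TV^(γ−1) = const ⇒ γ − 1 = ln(T₂/T₁) / ln(V₁/V₂).
γ = 1 + ln(113/383) / ln(6.84/145) = 1.4.
γ ≈ 1.40 is close to 7/5, so the gas is diatomic.

γ ≈ 1.40; diatomic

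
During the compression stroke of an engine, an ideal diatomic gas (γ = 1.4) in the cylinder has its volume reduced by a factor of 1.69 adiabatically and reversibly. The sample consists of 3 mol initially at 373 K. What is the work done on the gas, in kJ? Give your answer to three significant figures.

For a reversible adiabat TV^(γ−1) is constant, so T₂ = T₁ (V₁/V₂)^(γ−1).
T₂ = 373 × 1.69^(0.4) = 460.1 K.
Q = 0, so ΔU = W_on_gas = nCᵥΔT with Cᵥ = R/(γ−1) = 20.79 J/(mol·K).
ΔU = 3 × 20.79 × (460.1 − 373) = 5432 J.

W ≈ 5.43 kJ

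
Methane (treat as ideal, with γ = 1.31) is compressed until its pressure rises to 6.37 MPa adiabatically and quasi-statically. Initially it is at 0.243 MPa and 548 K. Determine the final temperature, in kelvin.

T₂ ≈ 1190 K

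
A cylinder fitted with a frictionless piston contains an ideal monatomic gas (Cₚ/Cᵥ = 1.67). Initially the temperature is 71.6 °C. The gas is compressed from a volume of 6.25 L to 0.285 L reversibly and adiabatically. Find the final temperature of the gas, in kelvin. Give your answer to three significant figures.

T₂ ≈ 2730 K

For a reversible adiabat TV^(γ−1) is constant, so T₂ = T₁ (V₁/V₂)^(γ−1).
T₁ = 71.6 °C = 344.8 K.
T₂ = 344.8 × (6.25/0.285)^(0.67) = 2729 K.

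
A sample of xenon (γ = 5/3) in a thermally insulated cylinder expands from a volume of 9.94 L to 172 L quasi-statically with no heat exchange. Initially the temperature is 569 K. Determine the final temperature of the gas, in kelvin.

T₂ ≈ 85.1 K

Adiabatic: T₁V₁^(γ−1) = T₂V₂^(γ−1) ⇒ T₂ = T₁ (V₁/V₂)^(γ−1).
T₂ = 569 × (9.94/172)^(2/3) = 85.05 K.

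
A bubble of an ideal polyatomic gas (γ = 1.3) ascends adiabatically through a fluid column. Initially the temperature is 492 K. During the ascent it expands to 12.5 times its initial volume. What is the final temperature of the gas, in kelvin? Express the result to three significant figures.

T₂ ≈ 231 K

Adiabatic: T₁V₁^(γ−1) = T₂V₂^(γ−1) ⇒ T₂ = T₁ (V₁/V₂)^(γ−1).
T₂ = 492 × (1/12.5)^(0.3) = 230.6 K.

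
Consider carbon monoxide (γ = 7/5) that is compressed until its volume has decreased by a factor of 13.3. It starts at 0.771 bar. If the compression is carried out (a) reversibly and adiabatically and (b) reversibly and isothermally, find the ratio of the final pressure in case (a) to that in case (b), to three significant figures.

P_adiabatic / P_isothermal ≈ 2.82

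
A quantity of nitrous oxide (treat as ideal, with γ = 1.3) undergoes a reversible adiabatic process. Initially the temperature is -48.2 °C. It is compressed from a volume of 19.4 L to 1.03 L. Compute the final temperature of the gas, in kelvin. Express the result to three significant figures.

T₂ ≈ 543 K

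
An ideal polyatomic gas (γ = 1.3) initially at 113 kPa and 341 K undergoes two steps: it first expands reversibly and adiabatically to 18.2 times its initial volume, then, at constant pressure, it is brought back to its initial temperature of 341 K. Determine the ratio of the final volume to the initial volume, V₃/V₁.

Adiabatic step: V₂/V₁ = 18.2; T₂ = T₁·(1/18.2)^(0.3) = 142.8 K.
Isobaric step: V₃/V₂ = T₃/T₂ = 341/142.8.
V₃/V₁ = (V₂/V₁)(V₃/V₂) = 18.2 × (341/142.8) = 43.46.

V₃/V₁ ≈ 43.5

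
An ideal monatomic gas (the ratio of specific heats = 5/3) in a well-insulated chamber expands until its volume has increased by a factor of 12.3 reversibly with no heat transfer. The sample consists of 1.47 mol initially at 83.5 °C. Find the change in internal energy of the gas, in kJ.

ΔU ≈ -5.31 kJ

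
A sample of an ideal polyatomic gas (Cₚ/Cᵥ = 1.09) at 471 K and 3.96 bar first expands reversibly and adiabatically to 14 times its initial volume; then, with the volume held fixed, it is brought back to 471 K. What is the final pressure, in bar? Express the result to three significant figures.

Adiabatic step (PV^γ = const): P₂ = 3.96×(1/14)^(1.09) = 0.2231 bar; T₂ = 471×(1/14)^(0.09) = 371.4 K.
Isochoric: P₃ = P₂(T₃/T₂) = 0.2231 × (471/371.4) = 0.2829 bar.

P₃ ≈ 0.283 bar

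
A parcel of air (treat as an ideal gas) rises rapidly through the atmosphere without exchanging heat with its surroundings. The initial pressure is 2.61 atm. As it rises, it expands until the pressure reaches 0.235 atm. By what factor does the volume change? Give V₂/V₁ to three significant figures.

V₂/V₁ ≈ 5.58

From PV^γ = const, V₂/V₁ = (P₁/P₂)^(1/γ).
For a diatomic ideal gas γ = 7/5.
V₂/V₁ = (2.61/0.235)^(5/7) = 5.583.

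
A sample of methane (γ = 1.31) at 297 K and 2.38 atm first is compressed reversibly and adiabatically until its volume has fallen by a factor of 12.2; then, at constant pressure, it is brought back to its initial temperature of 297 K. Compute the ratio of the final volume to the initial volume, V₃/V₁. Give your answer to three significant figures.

Adiabatic step: V₂/V₁ = 0.08197; T₂ = T₁·12.2^(0.31) = 645 K.
Isobaric step: V₃/V₂ = T₃/T₂ = 297/645.
V₃/V₁ = (V₂/V₁)(V₃/V₂) = 0.08197 × (297/645) = 0.03775.

V₃/V₁ ≈ 0.0377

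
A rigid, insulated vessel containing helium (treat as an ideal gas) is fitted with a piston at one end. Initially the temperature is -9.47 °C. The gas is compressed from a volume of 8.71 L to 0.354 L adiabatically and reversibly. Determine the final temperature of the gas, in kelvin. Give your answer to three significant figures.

Adiabatic: T₁V₁^(γ−1) = T₂V₂^(γ−1) ⇒ T₂ = T₁ (V₁/V₂)^(γ−1).
For a monatomic ideal gas γ = 5/3, so γ−1 = 2/3.
T₁ = -9.47 °C = 263.7 K.
T₂ = 263.7 × (8.71/0.354)^(2/3) = 2231 K.

T₂ ≈ 2230 K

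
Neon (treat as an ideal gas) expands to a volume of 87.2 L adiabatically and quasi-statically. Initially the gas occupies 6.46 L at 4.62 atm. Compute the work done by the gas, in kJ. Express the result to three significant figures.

γ = 5/3 for a monatomic ideal gas.
P₂ = P₁(V₁/V₂)^γ = 4.62×(6.46/87.2)^(5/3) = 0.06037 atm.
For a reversible adiabat, W_by_gas = (P₁V₁ − P₂V₂)/(γ−1).
W_by = (468100×0.00646 − 6117×0.0872) / (2/3) = 3736 J.

W ≈ 3.74 kJ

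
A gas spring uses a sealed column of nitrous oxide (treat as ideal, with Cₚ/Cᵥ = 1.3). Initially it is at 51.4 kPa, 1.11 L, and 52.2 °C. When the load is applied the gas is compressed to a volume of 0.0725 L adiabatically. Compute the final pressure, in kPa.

P₂ ≈ 1780 kPa

Since PV^γ is constant along a reversible adiabat, P₂ = P₁ (V₁/V₂)^γ.
P₂ = 51.4 × (1.11/0.0725)^(1.3) = 1784 kPa.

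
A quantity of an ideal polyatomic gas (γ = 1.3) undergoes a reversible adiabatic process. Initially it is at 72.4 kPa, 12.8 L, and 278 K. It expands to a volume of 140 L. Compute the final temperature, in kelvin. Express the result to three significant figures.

T₂ ≈ 136 K

Adiabatic: T₁V₁^(γ−1) = T₂V₂^(γ−1) ⇒ T₂ = T₁ (V₁/V₂)^(γ−1).
T₂ = 278 × (12.8/140)^(0.3) = 135.6 K.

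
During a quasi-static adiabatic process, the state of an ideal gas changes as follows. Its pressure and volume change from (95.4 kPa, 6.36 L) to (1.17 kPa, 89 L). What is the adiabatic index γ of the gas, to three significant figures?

PV^γ = const ⇒ γ = ln(P₂/P₁) / ln(V₁/V₂).
γ = ln(1.17/95.4) / ln(6.36/89) = 1.668.

γ ≈ 1.67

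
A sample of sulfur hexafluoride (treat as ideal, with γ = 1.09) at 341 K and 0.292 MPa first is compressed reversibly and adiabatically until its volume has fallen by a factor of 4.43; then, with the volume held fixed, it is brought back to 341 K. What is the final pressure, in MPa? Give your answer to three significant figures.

Adiabatic step (PV^γ = const): P₂ = 0.292×4.43^(1.09) = 1.479 MPa; T₂ = 341×4.43^(0.09) = 389.9 K.
Isochoric: P₃ = P₂(T₃/T₂) = 1.479 × (341/389.9) = 1.294 MPa.

P₃ ≈ 1.29 MPa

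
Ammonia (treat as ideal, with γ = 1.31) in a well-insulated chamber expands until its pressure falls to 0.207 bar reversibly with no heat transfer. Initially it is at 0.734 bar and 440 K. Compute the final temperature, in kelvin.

Along an adiabat T P^((1−γ)/γ) is constant, so T₂ = T₁ (P₂/P₁)^((γ−1)/γ).
T₂ = 440 × (0.207/0.734)^(0.237) = 326.1 K.

T₂ ≈ 326 K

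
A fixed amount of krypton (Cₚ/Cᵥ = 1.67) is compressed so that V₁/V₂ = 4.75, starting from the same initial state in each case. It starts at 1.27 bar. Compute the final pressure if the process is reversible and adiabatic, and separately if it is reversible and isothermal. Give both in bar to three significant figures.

adiabatic: 17.1 bar; isothermal: 6.03 bar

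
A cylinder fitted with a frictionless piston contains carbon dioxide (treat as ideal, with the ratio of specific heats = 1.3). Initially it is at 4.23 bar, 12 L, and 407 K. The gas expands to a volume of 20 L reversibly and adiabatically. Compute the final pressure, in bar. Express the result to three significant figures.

Since PV^γ is constant along a reversible adiabat, P₂ = P₁ (V₁/V₂)^γ.
P₂ = 4.23 × (12/20)^(1.3) = 2.177 bar.

P₂ ≈ 2.18 bar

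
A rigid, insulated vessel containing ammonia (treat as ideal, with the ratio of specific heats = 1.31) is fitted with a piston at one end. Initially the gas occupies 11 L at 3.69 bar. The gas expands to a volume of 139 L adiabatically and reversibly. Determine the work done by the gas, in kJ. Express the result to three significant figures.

W ≈ 7.13 kJ

P₂ = P₁(V₁/V₂)^γ = 3.69×(11/139)^(1.31) = 0.133 bar.
For a reversible adiabat, W_by_gas = (P₁V₁ − P₂V₂)/(γ−1).
W_by = (369000×0.011 − 13300×0.139) / (0.31) = 7129 J.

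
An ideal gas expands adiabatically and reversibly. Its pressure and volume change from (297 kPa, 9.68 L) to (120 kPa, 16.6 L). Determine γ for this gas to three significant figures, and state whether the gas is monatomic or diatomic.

PV^γ = const ⇒ γ = ln(P₂/P₁) / ln(V₁/V₂).
γ = ln(120/297) / ln(9.68/16.6) = 1.68.
γ ≈ 1.68 is close to 5/3, so the gas is monatomic.

γ ≈ 1.68; monatomic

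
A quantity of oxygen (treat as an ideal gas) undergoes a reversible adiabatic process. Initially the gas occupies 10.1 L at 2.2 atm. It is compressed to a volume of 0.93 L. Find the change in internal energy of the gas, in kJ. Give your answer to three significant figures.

ΔU ≈ 8.98 kJ

γ = 7/5 for a diatomic ideal gas.
P₂ = P₁(V₁/V₂)^γ = 2.2×(10.1/0.93)^(7/5) = 62.03 atm.
For a reversible adiabat, W_by_gas = (P₁V₁ − P₂V₂)/(γ−1).
W_by = (222900×0.0101 − 6.285×10^6×0.00093) / (2/5) = -8984 J.
Q = 0 ⇒ ΔU = −W_by = 8984 J.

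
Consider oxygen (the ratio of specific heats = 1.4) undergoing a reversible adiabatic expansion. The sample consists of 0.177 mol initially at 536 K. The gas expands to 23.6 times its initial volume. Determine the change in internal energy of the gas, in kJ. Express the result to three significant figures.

ΔU ≈ -1.42 kJ

Adiabatic: T₁V₁^(γ−1) = T₂V₂^(γ−1) ⇒ T₂ = T₁ (V₁/V₂)^(γ−1).
T₂ = 536 × (1/23.6)^(0.4) = 151.4 K.
Q = 0, so ΔU = W_on_gas = nCᵥΔT with Cᵥ = R/(γ−1) = 20.79 J/(mol·K).
ΔU = 0.177 × 20.79 × (151.4 − 536) = -1415 J.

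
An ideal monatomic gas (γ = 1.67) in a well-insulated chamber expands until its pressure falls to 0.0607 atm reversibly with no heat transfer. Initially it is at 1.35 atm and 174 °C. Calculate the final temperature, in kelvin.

Adiabatic: T₂/T₁ = (P₂/P₁)^((γ−1)/γ).
T₁ = 174 °C = 447.1 K.
T₂ = 447.1 × (0.0607/1.35)^(0.401) = 128.8 K.

T₂ ≈ 129 K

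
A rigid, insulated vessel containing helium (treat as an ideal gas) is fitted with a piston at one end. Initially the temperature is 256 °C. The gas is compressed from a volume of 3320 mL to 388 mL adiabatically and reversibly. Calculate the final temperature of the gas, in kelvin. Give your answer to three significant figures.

For a reversible adiabat TV^(γ−1) is constant, so T₂ = T₁ (V₁/V₂)^(γ−1).
For a monatomic ideal gas γ = 5/3, so γ−1 = 2/3.
T₁ = 256 °C = 529.1 K.
T₂ = 529.1 × (3320/388)^(2/3) = 2214 K.

T₂ ≈ 2210 K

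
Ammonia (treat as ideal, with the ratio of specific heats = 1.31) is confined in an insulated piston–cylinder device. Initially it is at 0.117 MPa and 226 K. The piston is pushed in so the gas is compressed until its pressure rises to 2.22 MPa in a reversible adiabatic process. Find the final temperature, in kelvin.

T₂ ≈ 453 K

Adiabatic: T₂/T₁ = (P₂/P₁)^((γ−1)/γ).
T₂ = 226 × (2.22/0.117)^(0.237) = 453.5 K.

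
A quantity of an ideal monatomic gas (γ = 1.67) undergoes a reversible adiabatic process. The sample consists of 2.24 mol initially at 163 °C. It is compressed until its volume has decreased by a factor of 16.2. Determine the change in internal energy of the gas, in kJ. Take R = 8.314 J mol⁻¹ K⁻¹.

Adiabatic: T₁V₁^(γ−1) = T₂V₂^(γ−1) ⇒ T₂ = T₁ (V₁/V₂)^(γ−1).
T₁ = 163 °C = 436.1 K.
T₂ = 436.1 × 16.2^(0.67) = 2818 K.
Q = 0, so ΔU = W_on_gas = nCᵥΔT with Cᵥ = R/(γ−1) = 12.41 J/(mol·K).
ΔU = 2.24 × 12.41 × (2818 − 436.1) = 66220 J.

ΔU ≈ 66.2 kJ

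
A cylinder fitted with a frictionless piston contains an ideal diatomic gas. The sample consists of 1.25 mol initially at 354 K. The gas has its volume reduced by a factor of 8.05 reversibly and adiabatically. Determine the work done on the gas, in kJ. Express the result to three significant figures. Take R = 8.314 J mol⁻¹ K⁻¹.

For a reversible adiabat TV^(γ−1) is constant, so T₂ = T₁ (V₁/V₂)^(γ−1).
γ = 7/5 for a diatomic ideal gas, so γ−1 = 2/5.
T₂ = 354 × 8.05^(2/5) = 815.3 K.
Q = 0, so ΔU = W_on_gas = nCᵥΔT with Cᵥ = R/(γ−1) = 20.79 J/(mol·K).
ΔU = 1.25 × 20.79 × (815.3 − 354) = 11990 J.

W ≈ 12.0 kJ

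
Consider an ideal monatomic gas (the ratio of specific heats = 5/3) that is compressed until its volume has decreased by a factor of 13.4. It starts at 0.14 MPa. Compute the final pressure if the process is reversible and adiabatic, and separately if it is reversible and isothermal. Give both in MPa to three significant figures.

adiabatic: 10.6 MPa; isothermal: 1.88 MPa

Isothermal: P₂ = P₁(V₁/V₂) = 0.14×13.4 = 1.876 MPa.
Adiabatic: P₂ = P₁(V₁/V₂)^γ = 0.14×13.4^(5/3) = 10.58 MPa.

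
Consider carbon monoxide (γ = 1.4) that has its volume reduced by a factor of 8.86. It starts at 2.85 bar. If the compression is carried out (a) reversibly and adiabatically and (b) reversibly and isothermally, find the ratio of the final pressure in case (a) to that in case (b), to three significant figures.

P_adiabatic / P_isothermal ≈ 2.39

Isothermal: P_b = P₁(V₁/V₂) = 2.85×8.86.
Adiabatic: P_a = P₁(V₁/V₂)^γ = 2.85×8.86^(1.4).
P_a/P_b = (V₁/V₂)^(γ−1) = 8.86^(0.4) = 2.393.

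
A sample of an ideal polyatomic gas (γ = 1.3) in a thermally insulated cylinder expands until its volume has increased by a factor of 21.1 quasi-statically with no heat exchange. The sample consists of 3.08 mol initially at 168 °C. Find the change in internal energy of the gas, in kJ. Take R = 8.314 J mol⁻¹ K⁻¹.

ΔU ≈ -22.6 kJ

For a reversible adiabat TV^(γ−1) is constant, so T₂ = T₁ (V₁/V₂)^(γ−1).
T₁ = 168 °C = 441.1 K.
T₂ = 441.1 × (1/21.1)^(0.3) = 176.7 K.
Q = 0, so ΔU = W_on_gas = nCᵥΔT with Cᵥ = R/(γ−1) = 27.71 J/(mol·K).
ΔU = 3.08 × 27.71 × (176.7 − 441.1) = -22570 J.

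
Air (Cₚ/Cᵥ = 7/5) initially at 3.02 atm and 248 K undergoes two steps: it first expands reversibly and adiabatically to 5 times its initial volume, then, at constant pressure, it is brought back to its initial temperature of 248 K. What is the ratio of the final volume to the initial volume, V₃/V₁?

V₃/V₁ ≈ 9.52

Adiabatic step: V₂/V₁ = 5; T₂ = T₁·(1/5)^(2/5) = 130.3 K.
Isobaric step: V₃/V₂ = T₃/T₂ = 248/130.3.
V₃/V₁ = (V₂/V₁)(V₃/V₂) = 5 × (248/130.3) = 9.518.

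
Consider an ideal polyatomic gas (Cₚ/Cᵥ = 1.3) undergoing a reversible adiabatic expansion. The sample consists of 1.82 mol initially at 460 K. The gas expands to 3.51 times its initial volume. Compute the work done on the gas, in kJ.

For a reversible adiabat TV^(γ−1) is constant, so T₂ = T₁ (V₁/V₂)^(γ−1).
T₂ = 460 × (1/3.51)^(0.3) = 315.6 K.
Q = 0, so ΔU = W_on_gas = nCᵥΔT with Cᵥ = R/(γ−1) = 27.71 J/(mol·K).
ΔU = 1.82 × 27.71 × (315.6 − 460) = -7282 J.

W ≈ -7.28 kJ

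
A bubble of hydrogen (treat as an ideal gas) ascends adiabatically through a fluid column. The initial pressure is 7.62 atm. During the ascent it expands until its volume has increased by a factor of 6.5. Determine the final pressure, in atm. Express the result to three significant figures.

P₂ ≈ 0.554 atm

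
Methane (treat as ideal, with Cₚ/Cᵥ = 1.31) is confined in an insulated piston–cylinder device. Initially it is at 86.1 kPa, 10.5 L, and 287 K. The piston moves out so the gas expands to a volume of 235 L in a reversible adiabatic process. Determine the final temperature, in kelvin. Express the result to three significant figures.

For a reversible adiabat TV^(γ−1) is constant, so T₂ = T₁ (V₁/V₂)^(γ−1).
T₂ = 287 × (10.5/235)^(0.31) = 109.5 K.

T₂ ≈ 110 K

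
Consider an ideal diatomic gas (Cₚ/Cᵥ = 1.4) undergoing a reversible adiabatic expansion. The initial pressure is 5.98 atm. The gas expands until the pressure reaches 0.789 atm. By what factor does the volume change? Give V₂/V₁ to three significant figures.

From PV^γ = const, V₂/V₁ = (P₁/P₂)^(1/γ).
V₂/V₁ = (5.98/0.789)^(0.714) = 4.249.

V₂/V₁ ≈ 4.25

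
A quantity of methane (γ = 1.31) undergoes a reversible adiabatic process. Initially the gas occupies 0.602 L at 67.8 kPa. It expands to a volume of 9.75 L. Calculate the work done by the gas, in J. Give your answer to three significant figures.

W ≈ 76.1 J

P₂ = P₁(V₁/V₂)^γ = 67.8×(0.602/9.75)^(1.31) = 1.766 kPa.
For a reversible adiabat, W_by_gas = (P₁V₁ − P₂V₂)/(γ−1).
W_by = (67800×0.000602 − 1766×0.00975) / (0.31) = 76.13 J.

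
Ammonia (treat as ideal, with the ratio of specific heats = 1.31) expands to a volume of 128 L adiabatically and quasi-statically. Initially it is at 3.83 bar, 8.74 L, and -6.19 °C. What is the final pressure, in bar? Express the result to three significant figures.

P₂ ≈ 0.114 bar

Since PV^γ is constant along a reversible adiabat, P₂ = P₁ (V₁/V₂)^γ.
P₂ = 3.83 × (8.74/128)^(1.31) = 0.1138 bar.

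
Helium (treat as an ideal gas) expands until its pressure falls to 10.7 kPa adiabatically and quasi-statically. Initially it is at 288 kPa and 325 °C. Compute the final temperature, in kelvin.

Adiabatic: T₂/T₁ = (P₂/P₁)^((γ−1)/γ).
For a monatomic ideal gas γ = 5/3, so (γ−1)/γ = 2/5.
T₁ = 325 °C = 598.1 K.
T₂ = 598.1 × (10.7/288)^(2/5) = 160.3 K.

T₂ ≈ 160 K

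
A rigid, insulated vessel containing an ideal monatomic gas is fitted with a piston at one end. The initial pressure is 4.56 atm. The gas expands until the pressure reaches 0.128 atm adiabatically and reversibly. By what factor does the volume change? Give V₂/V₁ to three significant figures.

From PV^γ = const, V₂/V₁ = (P₁/P₂)^(1/γ).
For a monatomic ideal gas γ = 5/3.
V₂/V₁ = (4.56/0.128)^(3/5) = 8.532.

V₂/V₁ ≈ 8.53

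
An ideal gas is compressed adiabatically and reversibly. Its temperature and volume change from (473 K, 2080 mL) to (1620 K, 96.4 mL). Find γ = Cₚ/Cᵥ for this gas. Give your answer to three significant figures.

γ ≈ 1.40

TV^(γ−1) = const ⇒ γ − 1 = ln(T₂/T₁) / ln(V₁/V₂).
γ = 1 + ln(1620/473) / ln(2080/96.4) = 1.401.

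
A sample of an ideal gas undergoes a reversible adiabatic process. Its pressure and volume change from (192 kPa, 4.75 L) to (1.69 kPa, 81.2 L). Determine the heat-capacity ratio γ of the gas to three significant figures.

γ ≈ 1.67

PV^γ = const ⇒ γ = ln(P₂/P₁) / ln(V₁/V₂).
γ = ln(1.69/192) / ln(4.75/81.2) = 1.667.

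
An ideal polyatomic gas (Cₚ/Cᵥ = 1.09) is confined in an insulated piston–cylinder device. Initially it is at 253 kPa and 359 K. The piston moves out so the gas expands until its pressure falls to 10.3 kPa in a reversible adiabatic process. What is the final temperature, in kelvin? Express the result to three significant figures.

T₂ ≈ 276 K

Adiabatic: T₂/T₁ = (P₂/P₁)^((γ−1)/γ).
T₂ = 359 × (10.3/253)^(0.0826) = 275.6 K.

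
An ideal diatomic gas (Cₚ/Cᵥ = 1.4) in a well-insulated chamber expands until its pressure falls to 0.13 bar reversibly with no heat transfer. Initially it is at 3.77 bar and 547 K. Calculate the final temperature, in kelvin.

T₂ ≈ 209 K

Along an adiabat T P^((1−γ)/γ) is constant, so T₂ = T₁ (P₂/P₁)^((γ−1)/γ).
T₂ = 547 × (0.13/3.77)^(0.286) = 209 K.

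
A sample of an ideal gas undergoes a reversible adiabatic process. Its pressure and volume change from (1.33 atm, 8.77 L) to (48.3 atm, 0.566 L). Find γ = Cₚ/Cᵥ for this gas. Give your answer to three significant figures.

PV^γ = const ⇒ γ = ln(P₂/P₁) / ln(V₁/V₂).
γ = ln(48.3/1.33) / ln(8.77/0.566) = 1.311.

γ ≈ 1.31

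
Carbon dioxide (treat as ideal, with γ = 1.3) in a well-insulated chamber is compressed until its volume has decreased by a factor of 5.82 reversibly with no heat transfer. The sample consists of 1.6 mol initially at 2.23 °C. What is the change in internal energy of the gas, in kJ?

ΔU ≈ 8.50 kJ

For a reversible adiabat TV^(γ−1) is constant, so T₂ = T₁ (V₁/V₂)^(γ−1).
T₁ = 2.23 °C = 275.4 K.
T₂ = 275.4 × 5.82^(0.3) = 467.1 K.
Q = 0, so ΔU = W_on_gas = nCᵥΔT with Cᵥ = R/(γ−1) = 27.71 J/(mol·K).
ΔU = 1.6 × 27.71 × (467.1 − 275.4) = 8501 J.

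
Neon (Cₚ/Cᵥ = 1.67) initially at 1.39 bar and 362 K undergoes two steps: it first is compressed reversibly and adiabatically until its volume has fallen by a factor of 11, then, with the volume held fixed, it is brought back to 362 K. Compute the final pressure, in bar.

P₃ ≈ 15.3 bar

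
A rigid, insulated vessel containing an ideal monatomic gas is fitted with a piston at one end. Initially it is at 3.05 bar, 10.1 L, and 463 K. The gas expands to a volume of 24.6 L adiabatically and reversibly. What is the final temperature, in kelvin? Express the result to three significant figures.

Adiabatic: T₁V₁^(γ−1) = T₂V₂^(γ−1) ⇒ T₂ = T₁ (V₁/V₂)^(γ−1).
γ = 5/3 for a monatomic ideal gas.
T₂ = 463 × (10.1/24.6)^(2/3) = 255.8 K.

T₂ ≈ 256 K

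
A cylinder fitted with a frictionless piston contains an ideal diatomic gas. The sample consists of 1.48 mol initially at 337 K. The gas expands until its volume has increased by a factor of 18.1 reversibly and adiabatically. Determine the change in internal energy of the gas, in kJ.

Adiabatic: T₁V₁^(γ−1) = T₂V₂^(γ−1) ⇒ T₂ = T₁ (V₁/V₂)^(γ−1).
γ = 7/5 for a diatomic ideal gas, so γ−1 = 2/5.
T₂ = 337 × (1/18.1)^(2/5) = 105.8 K.
Q = 0, so ΔU = W_on_gas = nCᵥΔT with Cᵥ = R/(γ−1) = 20.79 J/(mol·K).
ΔU = 1.48 × 20.79 × (105.8 − 337) = -7112 J.

ΔU ≈ -7.11 kJ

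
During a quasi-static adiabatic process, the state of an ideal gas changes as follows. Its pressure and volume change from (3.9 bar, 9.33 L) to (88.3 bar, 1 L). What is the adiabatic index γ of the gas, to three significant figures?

γ ≈ 1.40

PV^γ = const ⇒ γ = ln(P₂/P₁) / ln(V₁/V₂).
γ = ln(88.3/3.9) / ln(9.33/1) = 1.397.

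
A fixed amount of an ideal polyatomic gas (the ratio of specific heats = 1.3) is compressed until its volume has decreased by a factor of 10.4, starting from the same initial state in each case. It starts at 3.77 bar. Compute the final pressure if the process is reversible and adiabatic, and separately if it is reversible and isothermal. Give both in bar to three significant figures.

adiabatic: 79.2 bar; isothermal: 39.2 bar

Isothermal: P₂ = P₁(V₁/V₂) = 3.77×10.4 = 39.21 bar.
Adiabatic: P₂ = P₁(V₁/V₂)^γ = 3.77×10.4^(1.3) = 79.16 bar.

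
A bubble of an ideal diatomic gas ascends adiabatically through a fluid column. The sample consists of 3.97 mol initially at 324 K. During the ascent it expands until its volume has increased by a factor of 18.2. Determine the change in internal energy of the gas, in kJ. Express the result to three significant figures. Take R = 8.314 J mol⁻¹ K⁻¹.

ΔU ≈ -18.4 kJ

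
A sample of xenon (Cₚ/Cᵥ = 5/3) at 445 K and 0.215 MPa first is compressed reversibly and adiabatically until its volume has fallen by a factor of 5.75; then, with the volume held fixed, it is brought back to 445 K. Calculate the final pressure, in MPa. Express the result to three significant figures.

P₃ ≈ 1.24 MPa

Adiabatic step (PV^γ = const): P₂ = 0.215×5.75^(5/3) = 3.968 MPa; T₂ = 445×5.75^(2/3) = 1428 K.
Isochoric: P₃ = P₂(T₃/T₂) = 3.968 × (445/1428) = 1.236 MPa.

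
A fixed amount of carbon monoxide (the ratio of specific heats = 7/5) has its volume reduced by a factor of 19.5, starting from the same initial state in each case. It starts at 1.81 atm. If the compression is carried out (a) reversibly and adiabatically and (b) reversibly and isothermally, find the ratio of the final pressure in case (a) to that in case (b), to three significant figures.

Isothermal: P_b = P₁(V₁/V₂) = 1.81×19.5.
Adiabatic: P_a = P₁(V₁/V₂)^γ = 1.81×19.5^(7/5).
P_a/P_b = (V₁/V₂)^(γ−1) = 19.5^(2/5) = 3.281.

P_adiabatic / P_isothermal ≈ 3.28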